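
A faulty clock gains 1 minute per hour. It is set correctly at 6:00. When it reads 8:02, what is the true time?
For every 60 true minutes, the faulty clock advances 61 minutes, so 1 faulty-clock minute corresponds to 60/61 true minutes.
From 6:00 to 8:02 on the faulty dial is 122 minutes.
True elapsed: 122 x 60/61 = 120 minutes = 2 hours.
True time: 6:00 + 2 hours = 8:00.

Final answer: 8:00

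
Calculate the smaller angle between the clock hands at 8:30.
Hour hand position: 8 x 30 + 30 x 0.5 = 255 degrees
Minute hand position: 30 x 6 = 180 degrees
Difference: |255 - 180| = 75 degrees
The angle between the hands is 75 degrees

Final answer: 75 degrees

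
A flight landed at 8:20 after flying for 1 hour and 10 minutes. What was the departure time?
Starting time: 8:20 = 500 total minutes past 12:00
Subtracting: 1 hour and 10 minutes = 70 minutes
500 - 70 = 430 minutes
= 7 hours and 10 minutes past 12:00 = 7:10

Final answer: 7:10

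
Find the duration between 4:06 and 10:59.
From 4:06 to 10:59:
(10 x 60 + 59) - (4 x 60 + 6) = 659 - 246 = 413 minutes
= 6 hours and 53 minutes

Final answer: 6 hours and 53 minutes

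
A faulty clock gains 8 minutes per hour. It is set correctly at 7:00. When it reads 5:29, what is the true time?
For every 60 true minutes, the faulty clock advances 68 minutes, so 1 faulty-clock minute corresponds to 60/68 true minutes.
From 7:00 to 5:29 on the faulty dial is 629 minutes.
True elapsed: 629 x 60/68 = 555 minutes = 9 hours and 15 minutes.
True time: 7:00 + 9 hours and 15 minutes = 4:15.

Final answer: 4:15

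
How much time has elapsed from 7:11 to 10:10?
From 7:11 to 10:10:
(10 x 60 + 10) - (7 x 60 + 11) = 610 - 431 = 179 minutes
= 2 hours and 59 minutes

Final answer: 2 hours and 59 minutes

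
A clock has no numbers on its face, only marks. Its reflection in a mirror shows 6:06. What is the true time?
Reflection across the vertical (12-6) axis maps a hand at angle A degrees to (360 - A) degrees, which sends a reading of T minutes past 12:00 to (720 - T) minutes past 12:00.
Mirror reads 6:06 = 366 minutes past 12:00.
Actual time: (720 - 366) mod 720 = 354 minutes = 5:54.

Final answer: 5:54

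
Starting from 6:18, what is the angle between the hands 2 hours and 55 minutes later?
First find the time 2 hours and 55 minutes after 6:18.
Total minutes: 6 x 60 + 18 + 2 x 60 + 55 = 553.
553 mod 720 = 553 minutes = 9:13.
Now compute the angle at 9:13:
Hour hand: 9 x 30 + 13 x 0.5 = 276.5 degrees
Minute hand: 13 x 6 = 78 degrees
Difference: |276.5 - 78| = 198.5 degrees
Smaller angle: 360 - 198.5 = 161.5 degrees

Final answer: 161.5 degrees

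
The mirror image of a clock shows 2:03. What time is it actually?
Reflection across the vertical (12-6) axis maps a hand at angle A degrees to (360 - A) degrees, which sends a reading of T minutes past 12:00 to (720 - T) minutes past 12:00.
Mirror reads 2:03 = 123 minutes past 12:00.
Actual time: (720 - 123) mod 720 = 597 minutes = 9:57.

Final answer: 9:57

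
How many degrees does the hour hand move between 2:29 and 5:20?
The hour hand moves 0.5 degrees per minute.
Time elapsed: 5:20 - 2:29 = 171 minutes
Angular displacement: 171 x 0.5 = 85.5 degrees

Final answer: 85.5 degrees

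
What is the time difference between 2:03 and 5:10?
From 2:03 to 5:10:
(5 x 60 + 10) - (2 x 60 + 3) = 310 - 123 = 187 minutes
= 3 hours and 7 minutes

Final answer: 3 hours and 7 minutes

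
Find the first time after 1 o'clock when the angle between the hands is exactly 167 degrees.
At t minutes past 1:00, the hour hand is at 30 x 1 + 0.5t degrees and the minute hand is at 6t degrees.
The smaller angle between them is 167 degrees when |30H - 5.5t| = 167 or |30H - 5.5t| = 193.
With H = 1, solve 30 x 1 - 5.5t = +/- target for each target:
  t = (30 x 1 - 167) / 5.5 = -24.91 (outside (0, 60))
  t = (30 x 1 + 167) / 5.5 = 35.82
  t = (30 x 1 - 193) / 5.5 = -29.64 (outside (0, 60))
  t = (30 x 1 + 193) / 5.5 = 40.55
Valid solutions in (0, 60): {35.82, 40.55} minutes.
The first occurrence is t = 35.82 minutes.
The hands form a 167-degree angle at 35.82 minutes past 1:00.

Final answer: 35.82 minutes past 1:00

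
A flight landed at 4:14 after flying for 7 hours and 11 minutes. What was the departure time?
Starting time: 4:14 = 254 total minutes past 12:00
Subtracting: 7 hours and 11 minutes = 431 minutes
254 - 431 = -177 (negative, add 12 hours = 720) = 543 minutes
= 9 hours and 3 minutes past 12:00 = 9:03

Final answer: 9:03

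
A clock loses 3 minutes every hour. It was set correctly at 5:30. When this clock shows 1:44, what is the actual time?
For every 60 true minutes, the faulty clock advances 57 minutes, so 1 faulty-clock minute corresponds to 60/57 true minutes.
From 5:30 to 1:44 on the faulty dial is 494 minutes.
True elapsed: 494 x 60/57 = 520 minutes = 8 hours and 40 minutes.
True time: 5:30 + 8 hours and 40 minutes = 2:10.

Final answer: 2:10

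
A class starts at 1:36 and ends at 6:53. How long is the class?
From 1:36 to 6:53:
(6 x 60 + 53) - (1 x 60 + 36) = 413 - 96 = 317 minutes
= 5 hours and 17 minutes

Final answer: 5 hours and 17 minutes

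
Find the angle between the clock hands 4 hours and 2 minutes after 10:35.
First find the time 4 hours and 2 minutes after 10:35.
Total minutes: 10 x 60 + 35 + 4 x 60 + 2 = 877.
877 mod 720 = 157 minutes = 2:37.
Now compute the angle at 2:37:
Hour hand: 2 x 30 + 37 x 0.5 = 78.5 degrees
Minute hand: 37 x 6 = 222 degrees
Difference: |78.5 - 222| = 143.5 degrees
The angle is 143.5 degrees

Final answer: 143.5 degrees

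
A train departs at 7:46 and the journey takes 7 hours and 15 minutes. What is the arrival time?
Starting time: 7:46
Adding 15 minutes to 46 minutes: 46 + 15 = 61 minutes = 1 hour and 1 minute
Adding 7 hours: 7 + 7 + 1 (carry) = 15 - 12 = 3
Final time: 3:01

Final answer: 3:01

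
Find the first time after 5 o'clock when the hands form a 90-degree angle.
At t minutes past 5:00, the hour hand is at 30 x 5 + 0.5t degrees and the minute hand is at 6t degrees.
The smaller angle between them is 90 degrees when |30H - 5.5t| = 90 or |30H - 5.5t| = 270.
With H = 5, solve 30 x 5 - 5.5t = +/- target for each target:
  t = (30 x 5 - 90) / 5.5 = 10.91
  t = (30 x 5 + 90) / 5.5 = 43.64
  t = (30 x 5 - 270) / 5.5 = -21.82 (outside (0, 60))
  t = (30 x 5 + 270) / 5.5 = 76.36 (outside (0, 60))
Valid solutions in (0, 60): {10.91, 43.64} minutes.
First occurrence: t = 10.91 minutes.
The hands are at right angles at 10.91 minutes past 5:00.

Final answer: 10.91 minutes past 5:00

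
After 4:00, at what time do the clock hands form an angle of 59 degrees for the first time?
At t minutes past 4:00, the hour hand is at 30 x 4 + 0.5t degrees and the minute hand is at 6t degrees.
The smaller angle between them is 59 degrees when |30H - 5.5t| = 59 or |30H - 5.5t| = 301.
With H = 4, solve 30 x 4 - 5.5t = +/- target for each target:
  t = (30 x 4 - 59) / 5.5 = 11.09
  t = (30 x 4 + 59) / 5.5 = 32.55
  t = (30 x 4 - 301) / 5.5 = -32.91 (outside (0, 60))
  t = (30 x 4 + 301) / 5.5 = 76.55 (outside (0, 60))
Valid solutions in (0, 60): {11.09, 32.55} minutes.
The first occurrence is t = 11.09 minutes.
The hands form a 59-degree angle at 11.09 minutes past 4:00.

Final answer: 11.09 minutes past 4:00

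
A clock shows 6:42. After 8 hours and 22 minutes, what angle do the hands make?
First find the time 8 hours and 22 minutes after 6:42.
Total minutes: 6 x 60 + 42 + 8 x 60 + 22 = 904.
904 mod 720 = 184 minutes = 3:04.
Now compute the angle at 3:04:
Hour hand: 3 x 30 + 4 x 0.5 = 92 degrees
Minute hand: 4 x 6 = 24 degrees
Difference: |92 - 24| = 68 degrees
The angle is 68 degrees

Final answer: 68 degrees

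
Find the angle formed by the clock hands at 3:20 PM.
Hour hand position: 3 x 30 + 20 x 0.5 = 100 degrees
Minute hand position: 20 x 6 = 120 degrees
Difference: |100 - 120| = 20 degrees
The angle between the hands is 20 degrees

Final answer: 20 degrees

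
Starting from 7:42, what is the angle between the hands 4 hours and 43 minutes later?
First find the time 4 hours and 43 minutes after 7:42.
Total minutes: 7 x 60 + 42 + 4 x 60 + 43 = 745.
745 mod 720 = 25 minutes = 12:25.
Now compute the angle at 12:25:
Hour hand: 0 x 30 + 25 x 0.5 = 12.5 degrees
Minute hand: 25 x 6 = 150 degrees
Difference: |12.5 - 150| = 137.5 degrees
The angle is 137.5 degrees

Final answer: 137.5 degrees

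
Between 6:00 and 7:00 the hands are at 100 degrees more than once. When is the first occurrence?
At t minutes past 6:00, the hour hand is at 30 x 6 + 0.5t degrees and the minute hand is at 6t degrees.
The smaller angle between them is 100 degrees when |30H - 5.5t| = 100 or |30H - 5.5t| = 260.
With H = 6, solve 30 x 6 - 5.5t = +/- target for each target:
  t = (30 x 6 - 100) / 5.5 = 14.55
  t = (30 x 6 + 100) / 5.5 = 50.91
  t = (30 x 6 - 260) / 5.5 = -14.55 (outside (0, 60))
  t = (30 x 6 + 260) / 5.5 = 80 (outside (0, 60))
Valid solutions in (0, 60): {14.55, 50.91} minutes.
The first occurrence is t = 14.55 minutes.
The hands form a 100-degree angle at 14.55 minutes past 6:00.

Final answer: 14.55 minutes past 6:00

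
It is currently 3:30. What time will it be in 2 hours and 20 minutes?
Starting time: 3:30
Adding 20 minutes to 30 minutes: 30 + 20 = 50 minutes
Adding 2 hours: 3 + 2 = 5
Final time: 5:50

Final answer: 5:50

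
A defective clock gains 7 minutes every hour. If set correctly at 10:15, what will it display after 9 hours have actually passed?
For every 60 true minutes, the faulty clock advances 60 + 7 = 67 minutes.
True elapsed: 9 hours = 540 minutes.
Faulty clock advances: 540 x 67/60 = 603 minutes (drift: 63 minutes ahead).
Shown time: 10:15 + 603 minutes = 8:18.

Final answer: 8:18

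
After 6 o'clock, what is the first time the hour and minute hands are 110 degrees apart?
At t minutes past 6:00, the hour hand is at 30 x 6 + 0.5t degrees and the minute hand is at 6t degrees.
The smaller angle between them is 110 degrees when |30H - 5.5t| = 110 or |30H - 5.5t| = 250.
With H = 6, solve 30 x 6 - 5.5t = +/- target for each target:
  t = (30 x 6 - 110) / 5.5 = 12.73
  t = (30 x 6 + 110) / 5.5 = 52.73
  t = (30 x 6 - 250) / 5.5 = -12.73 (outside (0, 60))
  t = (30 x 6 + 250) / 5.5 = 78.18 (outside (0, 60))
Valid solutions in (0, 60): {12.73, 52.73} minutes.
The first occurrence is t = 12.73 minutes.
The hands form a 110-degree angle at 12.73 minutes past 6:00.

Final answer: 12.73 minutes past 6:00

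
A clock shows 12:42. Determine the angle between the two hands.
Hour hand position: 0 x 30 + 42 x 0.5 = 21 degrees
Minute hand position: 42 x 6 = 252 degrees
Difference: |21 - 252| = 231 degrees
Since 231 > 180, the smaller angle is 360 - 231 = 129 degrees

Final answer: 129 degrees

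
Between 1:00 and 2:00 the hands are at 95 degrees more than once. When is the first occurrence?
At t minutes past 1:00, the hour hand is at 30 x 1 + 0.5t degrees and the minute hand is at 6t degrees.
The smaller angle between them is 95 degrees when |30H - 5.5t| = 95 or |30H - 5.5t| = 265.
With H = 1, solve 30 x 1 - 5.5t = +/- target for each target:
  t = (30 x 1 - 95) / 5.5 = -11.82 (outside (0, 60))
  t = (30 x 1 + 95) / 5.5 = 22.73
  t = (30 x 1 - 265) / 5.5 = -42.73 (outside (0, 60))
  t = (30 x 1 + 265) / 5.5 = 53.64
Valid solutions in (0, 60): {22.73, 53.64} minutes.
The first occurrence is t = 22.73 minutes.
The hands form a 95-degree angle at 22.73 minutes past 1:00.

Final answer: 22.73 minutes past 1:00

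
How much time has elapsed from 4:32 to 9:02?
From 4:32 to 9:02:
(9 x 60 + 2) - (4 x 60 + 32) = 542 - 272 = 270 minutes
= 4 hours and 30 minutes

Final answer: 4 hours and 30 minutes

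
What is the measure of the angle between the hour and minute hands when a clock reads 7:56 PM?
Hour hand position: 7 x 30 + 56 x 0.5 = 238 degrees
Minute hand position: 56 x 6 = 336 degrees
Difference: |238 - 336| = 98 degrees
The angle between the hands is 98 degrees

Final answer: 98 degrees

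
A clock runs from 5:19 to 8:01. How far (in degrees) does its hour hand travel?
The hour hand moves 0.5 degrees per minute.
Time elapsed: 8:01 - 5:19 = 162 minutes
Angular displacement: 162 x 0.5 = 81 degrees

Final answer: 81 degrees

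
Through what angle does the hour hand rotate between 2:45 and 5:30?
The hour hand moves 0.5 degrees per minute.
Time elapsed: 5:30 - 2:45 = 165 minutes
Angular displacement: 165 x 0.5 = 82.5 degrees

Final answer: 82.5 degrees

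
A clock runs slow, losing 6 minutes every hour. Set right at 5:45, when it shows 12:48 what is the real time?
For every 60 true minutes, the faulty clock advances 54 minutes, so 1 faulty-clock minute corresponds to 60/54 true minutes.
From 5:45 to 12:48 on the faulty dial is 423 minutes.
True elapsed: 423 x 60/54 = 470 minutes = 7 hours and 50 minutes.
True time: 5:45 + 7 hours and 50 minutes = 1:35.

Final answer: 1:35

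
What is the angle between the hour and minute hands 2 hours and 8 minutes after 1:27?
First find the time 2 hours and 8 minutes after 1:27.
Total minutes: 1 x 60 + 27 + 2 x 60 + 8 = 215.
215 mod 720 = 215 minutes = 3:35.
Now compute the angle at 3:35:
Hour hand: 3 x 30 + 35 x 0.5 = 107.5 degrees
Minute hand: 35 x 6 = 210 degrees
Difference: |107.5 - 210| = 102.5 degrees
The angle is 102.5 degrees

Final answer: 102.5 degrees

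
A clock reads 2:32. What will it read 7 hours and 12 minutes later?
Starting time: 2:32
Adding 12 minutes to 32 minutes: 32 + 12 = 44 minutes
Adding 7 hours: 2 + 7 = 9
Final time: 9:44

Final answer: 9:44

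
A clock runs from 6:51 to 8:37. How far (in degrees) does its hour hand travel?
The hour hand moves 0.5 degrees per minute.
Time elapsed: 8:37 - 6:51 = 106 minutes
Angular displacement: 106 x 0.5 = 53 degrees

Final answer: 53 degrees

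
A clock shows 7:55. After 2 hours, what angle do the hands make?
First find the time 2 hours after 7:55.
Total minutes: 7 x 60 + 55 + 2 x 60 + 0 = 595.
595 mod 720 = 595 minutes = 9:55.
Now compute the angle at 9:55:
Hour hand: 9 x 30 + 55 x 0.5 = 297.5 degrees
Minute hand: 55 x 6 = 330 degrees
Difference: |297.5 - 330| = 32.5 degrees
The angle is 32.5 degrees

Final answer: 32.5 degrees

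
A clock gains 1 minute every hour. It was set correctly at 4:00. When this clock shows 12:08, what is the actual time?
For every 60 true minutes, the faulty clock advances 61 minutes, so 1 faulty-clock minute corresponds to 60/61 true minutes.
From 4:00 to 12:08 on the faulty dial is 488 minutes.
True elapsed: 488 x 60/61 = 480 minutes = 8 hours.
True time: 4:00 + 8 hours = 12:00.

Final answer: 12:00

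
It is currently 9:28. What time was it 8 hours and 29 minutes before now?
Starting time: 9:28 = 568 total minutes past 12:00
Subtracting: 8 hours and 29 minutes = 509 minutes
568 - 509 = 59 minutes
= 59 minutes past 12:00 = 12:59

Final answer: 12:59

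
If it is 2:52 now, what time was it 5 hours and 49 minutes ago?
Starting time: 2:52 = 172 total minutes past 12:00
Subtracting: 5 hours and 49 minutes = 349 minutes
172 - 349 = -177 (negative, add 12 hours = 720) = 543 minutes
= 9 hours and 3 minutes past 12:00 = 9:03

Final answer: 9:03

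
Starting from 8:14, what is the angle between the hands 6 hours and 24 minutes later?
First find the time 6 hours and 24 minutes after 8:14.
Total minutes: 8 x 60 + 14 + 6 x 60 + 24 = 878.
878 mod 720 = 158 minutes = 2:38.
Now compute the angle at 2:38:
Hour hand: 2 x 30 + 38 x 0.5 = 79 degrees
Minute hand: 38 x 6 = 228 degrees
Difference: |79 - 228| = 149 degrees
The angle is 149 degrees

Final answer: 149 degrees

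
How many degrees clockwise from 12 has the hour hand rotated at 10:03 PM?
The hour hand moves 30 degrees per hour and 0.5 degrees per minute.
At 10:03: (10) x 30 + 3 x 0.5 = 300 + 1.5 = 301.5 degrees

Final answer: 301.5 degrees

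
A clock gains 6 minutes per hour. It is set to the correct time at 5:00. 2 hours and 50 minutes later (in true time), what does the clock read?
For every 60 true minutes, the faulty clock advances 60 + 6 = 66 minutes.
True elapsed: 2 hours and 50 minutes = 170 minutes.
Faulty clock advances: 170 x 66/60 = 187 minutes (drift: 17 minutes ahead).
Shown time: 5:00 + 187 minutes = 8:07.

Final answer: 8:07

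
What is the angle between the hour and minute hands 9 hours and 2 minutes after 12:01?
First find the time 9 hours and 2 minutes after 12:01.
Total minutes: 12 x 60 + 1 + 9 x 60 + 2 = 1263.
1263 mod 720 = 543 minutes = 9:03.
Now compute the angle at 9:03:
Hour hand: 9 x 30 + 3 x 0.5 = 271.5 degrees
Minute hand: 3 x 6 = 18 degrees
Difference: |271.5 - 18| = 253.5 degrees
Smaller angle: 360 - 253.5 = 106.5 degrees

Final answer: 106.5 degrees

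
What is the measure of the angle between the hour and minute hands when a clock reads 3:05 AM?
Hour hand position: 3 x 30 + 5 x 0.5 = 92.5 degrees
Minute hand position: 5 x 6 = 30 degrees
Difference: |92.5 - 30| = 62.5 degrees
The angle between the hands is 62.5 degrees

Final answer: 62.5 degrees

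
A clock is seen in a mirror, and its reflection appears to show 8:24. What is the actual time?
Reflection across the vertical (12-6) axis maps a hand at angle A degrees to (360 - A) degrees, which sends a reading of T minutes past 12:00 to (720 - T) minutes past 12:00.
Mirror reads 8:24 = 504 minutes past 12:00.
Actual time: (720 - 504) mod 720 = 216 minutes = 3:36.

Final answer: 3:36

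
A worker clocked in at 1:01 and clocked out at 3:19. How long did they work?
From 1:01 to 3:19:
(3 x 60 + 19) - (1 x 60 + 1) = 199 - 61 = 138 minutes
= 2 hours and 18 minutes

Final answer: 2 hours and 18 minutes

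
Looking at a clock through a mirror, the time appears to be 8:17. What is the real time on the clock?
Reflection across the vertical (12-6) axis maps a hand at angle A degrees to (360 - A) degrees, which sends a reading of T minutes past 12:00 to (720 - T) minutes past 12:00.
Mirror reads 8:17 = 497 minutes past 12:00.
Actual time: (720 - 497) mod 720 = 223 minutes = 3:43.

Final answer: 3:43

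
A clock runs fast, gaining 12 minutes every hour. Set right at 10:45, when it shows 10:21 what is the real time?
For every 60 true minutes, the faulty clock advances 72 minutes, so 1 faulty-clock minute corresponds to 60/72 true minutes.
From 10:45 to 10:21 on the faulty dial is 696 minutes.
True elapsed: 696 x 60/72 = 580 minutes = 9 hours and 40 minutes.
True time: 10:45 + 9 hours and 40 minutes = 8:25.

Final answer: 8:25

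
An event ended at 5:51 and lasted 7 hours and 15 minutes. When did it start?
Starting time: 5:51 = 351 total minutes past 12:00
Subtracting: 7 hours and 15 minutes = 435 minutes
351 - 435 = -84 (negative, add 12 hours = 720) = 636 minutes
= 10 hours and 36 minutes past 12:00 = 10:36

Final answer: 10:36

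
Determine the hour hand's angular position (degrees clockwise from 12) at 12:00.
The hour hand moves 30 degrees per hour and 0.5 degrees per minute.
At 12:00: (0) x 30 + 0 x 0.5 = 0 + 0 = 0 degrees

Final answer: 0 degrees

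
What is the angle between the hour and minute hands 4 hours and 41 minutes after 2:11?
First find the time 4 hours and 41 minutes after 2:11.
Total minutes: 2 x 60 + 11 + 4 x 60 + 41 = 412.
412 mod 720 = 412 minutes = 6:52.
Now compute the angle at 6:52:
Hour hand: 6 x 30 + 52 x 0.5 = 206 degrees
Minute hand: 52 x 6 = 312 degrees
Difference: |206 - 312| = 106 degrees
The angle is 106 degrees

Final answer: 106 degrees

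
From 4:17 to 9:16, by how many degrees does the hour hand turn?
The hour hand moves 0.5 degrees per minute.
Time elapsed: 9:16 - 4:17 = 299 minutes
Angular displacement: 299 x 0.5 = 149.5 degrees

Final answer: 149.5 degrees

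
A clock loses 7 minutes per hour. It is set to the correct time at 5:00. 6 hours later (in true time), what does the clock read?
For every 60 true minutes, the faulty clock advances 60 - 7 = 53 minutes.
True elapsed: 6 hours = 360 minutes.
Faulty clock advances: 360 x 53/60 = 318 minutes (drift: 42 minutes behind).
Shown time: 5:00 + 318 minutes = 10:18.

Final answer: 10:18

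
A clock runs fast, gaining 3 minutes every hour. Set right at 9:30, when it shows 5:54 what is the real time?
For every 60 true minutes, the faulty clock advances 63 minutes, so 1 faulty-clock minute corresponds to 60/63 true minutes.
From 9:30 to 5:54 on the faulty dial is 504 minutes.
True elapsed: 504 x 60/63 = 480 minutes = 8 hours.
True time: 9:30 + 8 hours = 5:30.

Final answer: 5:30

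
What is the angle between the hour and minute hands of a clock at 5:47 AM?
Hour hand position: 5 x 30 + 47 x 0.5 = 173.5 degrees
Minute hand position: 47 x 6 = 282 degrees
Difference: |173.5 - 282| = 108.5 degrees
The angle between the hands is 108.5 degrees

Final answer: 108.5 degrees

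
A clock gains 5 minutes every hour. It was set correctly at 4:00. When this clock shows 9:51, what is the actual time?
For every 60 true minutes, the faulty clock advances 65 minutes, so 1 faulty-clock minute corresponds to 60/65 true minutes.
From 4:00 to 9:51 on the faulty dial is 351 minutes.
True elapsed: 351 x 60/65 = 324 minutes = 5 hours and 24 minutes.
True time: 4:00 + 5 hours and 24 minutes = 9:24.

Final answer: 9:24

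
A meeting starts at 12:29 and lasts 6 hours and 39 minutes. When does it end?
Starting time: 12:29
Adding 39 minutes to 29 minutes: 29 + 39 = 68 minutes = 1 hour and 8 minutes
Adding 6 hours: 12 + 6 + 1 (carry) = 19 - 12 = 7
Final time: 7:08

Final answer: 7:08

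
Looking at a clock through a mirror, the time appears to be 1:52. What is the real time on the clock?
Reflection across the vertical (12-6) axis maps a hand at angle A degrees to (360 - A) degrees, which sends a reading of T minutes past 12:00 to (720 - T) minutes past 12:00.
Mirror reads 1:52 = 112 minutes past 12:00.
Actual time: (720 - 112) mod 720 = 608 minutes = 10:08.

Final answer: 10:08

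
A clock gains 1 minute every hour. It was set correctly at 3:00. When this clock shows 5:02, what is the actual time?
For every 60 true minutes, the faulty clock advances 61 minutes, so 1 faulty-clock minute corresponds to 60/61 true minutes.
From 3:00 to 5:02 on the faulty dial is 122 minutes.
True elapsed: 122 x 60/61 = 120 minutes = 2 hours.
True time: 3:00 + 2 hours = 5:00.

Final answer: 5:00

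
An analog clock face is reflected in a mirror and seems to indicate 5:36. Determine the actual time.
Reflection across the vertical (12-6) axis maps a hand at angle A degrees to (360 - A) degrees, which sends a reading of T minutes past 12:00 to (720 - T) minutes past 12:00.
Mirror reads 5:36 = 336 minutes past 12:00.
Actual time: (720 - 336) mod 720 = 384 minutes = 6:24.

Final answer: 6:24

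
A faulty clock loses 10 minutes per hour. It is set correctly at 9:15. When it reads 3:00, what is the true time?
For every 60 true minutes, the faulty clock advances 50 minutes, so 1 faulty-clock minute corresponds to 60/50 true minutes.
From 9:15 to 3:00 on the faulty dial is 345 minutes.
True elapsed: 345 x 60/50 = 414 minutes = 6 hours and 54 minutes.
True time: 9:15 + 6 hours and 54 minutes = 4:09.

Final answer: 4:09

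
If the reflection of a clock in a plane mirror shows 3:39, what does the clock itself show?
Reflection across the vertical (12-6) axis maps a hand at angle A degrees to (360 - A) degrees, which sends a reading of T minutes past 12:00 to (720 - T) minutes past 12:00.
Mirror reads 3:39 = 219 minutes past 12:00.
Actual time: (720 - 219) mod 720 = 501 minutes = 8:21.

Final answer: 8:21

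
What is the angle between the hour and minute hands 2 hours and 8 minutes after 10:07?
First find the time 2 hours and 8 minutes after 10:07.
Total minutes: 10 x 60 + 7 + 2 x 60 + 8 = 735.
735 mod 720 = 15 minutes = 12:15.
Now compute the angle at 12:15:
Hour hand: 0 x 30 + 15 x 0.5 = 7.5 degrees
Minute hand: 15 x 6 = 90 degrees
Difference: |7.5 - 90| = 82.5 degrees
The angle is 82.5 degrees

Final answer: 82.5 degrees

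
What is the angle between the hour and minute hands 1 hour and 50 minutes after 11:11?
First find the time 1 hour and 50 minutes after 11:11.
Total minutes: 11 x 60 + 11 + 1 x 60 + 50 = 781.
781 mod 720 = 61 minutes = 1:01.
Now compute the angle at 1:01:
Hour hand: 1 x 30 + 1 x 0.5 = 30.5 degrees
Minute hand: 1 x 6 = 6 degrees
Difference: |30.5 - 6| = 24.5 degrees
The angle is 24.5 degrees

Final answer: 24.5 degrees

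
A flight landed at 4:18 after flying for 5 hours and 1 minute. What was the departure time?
Starting time: 4:18 = 258 total minutes past 12:00
Subtracting: 5 hours and 1 minute = 301 minutes
258 - 301 = -43 (negative, add 12 hours = 720) = 677 minutes
= 11 hours and 17 minutes past 12:00 = 11:17

Final answer: 11:17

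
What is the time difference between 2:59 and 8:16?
From 2:59 to 8:16:
(8 x 60 + 16) - (2 x 60 + 59) = 496 - 179 = 317 minutes
= 5 hours and 17 minutes

Final answer: 5 hours and 17 minutes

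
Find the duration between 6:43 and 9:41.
From 6:43 to 9:41:
(9 x 60 + 41) - (6 x 60 + 43) = 581 - 403 = 178 minutes
= 2 hours and 58 minutes

Final answer: 2 hours and 58 minutes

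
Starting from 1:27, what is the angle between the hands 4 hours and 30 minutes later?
First find the time 4 hours and 30 minutes after 1:27.
Total minutes: 1 x 60 + 27 + 4 x 60 + 30 = 357.
357 mod 720 = 357 minutes = 5:57.
Now compute the angle at 5:57:
Hour hand: 5 x 30 + 57 x 0.5 = 178.5 degrees
Minute hand: 57 x 6 = 342 degrees
Difference: |178.5 - 342| = 163.5 degrees
The angle is 163.5 degrees

Final answer: 163.5 degrees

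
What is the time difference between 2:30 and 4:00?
From 2:30 to 4:00:
(4 x 60 + 0) - (2 x 60 + 30) = 240 - 150 = 90 minutes
= 1 hour and 30 minutes

Final answer: 1 hour and 30 minutes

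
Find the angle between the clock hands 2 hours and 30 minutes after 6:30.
First find the time 2 hours and 30 minutes after 6:30.
Total minutes: 6 x 60 + 30 + 2 x 60 + 30 = 540.
540 mod 720 = 540 minutes = 9:00.
Now compute the angle at 9:00:
Hour hand: 9 x 30 + 0 x 0.5 = 270 degrees
Minute hand: 0 x 6 = 0 degrees
Difference: |270 - 0| = 270 degrees
Smaller angle: 360 - 270 = 90 degrees

Final answer: 90 degrees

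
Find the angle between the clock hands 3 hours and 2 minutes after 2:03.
First find the time 3 hours and 2 minutes after 2:03.
Total minutes: 2 x 60 + 3 + 3 x 60 + 2 = 305.
305 mod 720 = 305 minutes = 5:05.
Now compute the angle at 5:05:
Hour hand: 5 x 30 + 5 x 0.5 = 152.5 degrees
Minute hand: 5 x 6 = 30 degrees
Difference: |152.5 - 30| = 122.5 degrees
The angle is 122.5 degrees

Final answer: 122.5 degrees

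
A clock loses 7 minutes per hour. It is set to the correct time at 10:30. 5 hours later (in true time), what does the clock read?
For every 60 true minutes, the faulty clock advances 60 - 7 = 53 minutes.
True elapsed: 5 hours = 300 minutes.
Faulty clock advances: 300 x 53/60 = 265 minutes (drift: 35 minutes behind).
Shown time: 10:30 + 265 minutes = 2:55.

Final answer: 2:55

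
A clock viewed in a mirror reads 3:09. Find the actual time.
Reflection across the vertical (12-6) axis maps a hand at angle A degrees to (360 - A) degrees, which sends a reading of T minutes past 12:00 to (720 - T) minutes past 12:00.
Mirror reads 3:09 = 189 minutes past 12:00.
Actual time: (720 - 189) mod 720 = 531 minutes = 8:51.

Final answer: 8:51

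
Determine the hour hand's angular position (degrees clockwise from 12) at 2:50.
The hour hand moves 30 degrees per hour and 0.5 degrees per minute.
At 2:50: (2) x 30 + 50 x 0.5 = 60 + 25 = 85 degrees

Final answer: 85 degrees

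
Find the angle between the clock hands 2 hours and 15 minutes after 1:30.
First find the time 2 hours and 15 minutes after 1:30.
Total minutes: 1 x 60 + 30 + 2 x 60 + 15 = 225.
225 mod 720 = 225 minutes = 3:45.
Now compute the angle at 3:45:
Hour hand: 3 x 30 + 45 x 0.5 = 112.5 degrees
Minute hand: 45 x 6 = 270 degrees
Difference: |112.5 - 270| = 157.5 degrees
The angle is 157.5 degrees

Final answer: 157.5 degrees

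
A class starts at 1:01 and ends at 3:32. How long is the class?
From 1:01 to 3:32:
(3 x 60 + 32) - (1 x 60 + 1) = 212 - 61 = 151 minutes
= 2 hours and 31 minutes

Final answer: 2 hours and 31 minutes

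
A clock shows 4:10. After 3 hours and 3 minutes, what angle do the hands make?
First find the time 3 hours and 3 minutes after 4:10.
Total minutes: 4 x 60 + 10 + 3 x 60 + 3 = 433.
433 mod 720 = 433 minutes = 7:13.
Now compute the angle at 7:13:
Hour hand: 7 x 30 + 13 x 0.5 = 216.5 degrees
Minute hand: 13 x 6 = 78 degrees
Difference: |216.5 - 78| = 138.5 degrees
The angle is 138.5 degrees

Final answer: 138.5 degrees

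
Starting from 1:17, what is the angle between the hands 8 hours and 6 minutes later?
First find the time 8 hours and 6 minutes after 1:17.
Total minutes: 1 x 60 + 17 + 8 x 60 + 6 = 563.
563 mod 720 = 563 minutes = 9:23.
Now compute the angle at 9:23:
Hour hand: 9 x 30 + 23 x 0.5 = 281.5 degrees
Minute hand: 23 x 6 = 138 degrees
Difference: |281.5 - 138| = 143.5 degrees
The angle is 143.5 degrees

Final answer: 143.5 degrees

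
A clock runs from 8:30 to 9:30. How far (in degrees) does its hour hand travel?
The hour hand moves 0.5 degrees per minute.
Time elapsed: 9:30 - 8:30 = 60 minutes
Angular displacement: 60 x 0.5 = 30 degrees

Final answer: 30 degrees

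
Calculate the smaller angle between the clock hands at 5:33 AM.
Hour hand position: 5 x 30 + 33 x 0.5 = 166.5 degrees
Minute hand position: 33 x 6 = 198 degrees
Difference: |166.5 - 198| = 31.5 degrees
The angle between the hands is 31.5 degrees

Final answer: 31.5 degrees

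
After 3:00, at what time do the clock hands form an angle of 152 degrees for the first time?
At t minutes past 3:00, the hour hand is at 30 x 3 + 0.5t degrees and the minute hand is at 6t degrees.
The smaller angle between them is 152 degrees when |30H - 5.5t| = 152 or |30H - 5.5t| = 208.
With H = 3, solve 30 x 3 - 5.5t = +/- target for each target:
  t = (30 x 3 - 152) / 5.5 = -11.27 (outside (0, 60))
  t = (30 x 3 + 152) / 5.5 = 44
  t = (30 x 3 - 208) / 5.5 = -21.45 (outside (0, 60))
  t = (30 x 3 + 208) / 5.5 = 54.18
Valid solutions in (0, 60): {44, 54.18} minutes.
The first occurrence is t = 44 minutes.
The hands form a 152-degree angle at 44 minutes past 3:00.

Final answer: 44 minutes past 3:00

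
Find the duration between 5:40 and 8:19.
From 5:40 to 8:19:
(8 x 60 + 19) - (5 x 60 + 40) = 499 - 340 = 159 minutes
= 2 hours and 39 minutes

Final answer: 2 hours and 39 minutes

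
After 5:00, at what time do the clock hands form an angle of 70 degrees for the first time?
At t minutes past 5:00, the hour hand is at 30 x 5 + 0.5t degrees and the minute hand is at 6t degrees.
The smaller angle between them is 70 degrees when |30H - 5.5t| = 70 or |30H - 5.5t| = 290.
With H = 5, solve 30 x 5 - 5.5t = +/- target for each target:
  t = (30 x 5 - 70) / 5.5 = 14.55
  t = (30 x 5 + 70) / 5.5 = 40
  t = (30 x 5 - 290) / 5.5 = -25.45 (outside (0, 60))
  t = (30 x 5 + 290) / 5.5 = 80 (outside (0, 60))
Valid solutions in (0, 60): {14.55, 40} minutes.
The first occurrence is t = 14.55 minutes.
The hands form a 70-degree angle at 14.55 minutes past 5:00.

Final answer: 14.55 minutes past 5:00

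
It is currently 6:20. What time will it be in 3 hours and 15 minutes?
Starting time: 6:20
Adding 15 minutes to 20 minutes: 20 + 15 = 35 minutes
Adding 3 hours: 6 + 3 = 9
Final time: 9:35

Final answer: 9:35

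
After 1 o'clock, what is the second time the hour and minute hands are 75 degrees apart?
At t minutes past 1:00, the hour hand is at 30 x 1 + 0.5t degrees and the minute hand is at 6t degrees.
The smaller angle between them is 75 degrees when |30H - 5.5t| = 75 or |30H - 5.5t| = 285.
With H = 1, solve 30 x 1 - 5.5t = +/- target for each target:
  t = (30 x 1 - 75) / 5.5 = -8.18 (outside (0, 60))
  t = (30 x 1 + 75) / 5.5 = 19.09
  t = (30 x 1 - 285) / 5.5 = -46.36 (outside (0, 60))
  t = (30 x 1 + 285) / 5.5 = 57.27
Valid solutions in (0, 60): {19.09, 57.27} minutes.
The second occurrence is t = 57.27 minutes.
The hands form a 75-degree angle at 57.27 minutes past 1:00.

Final answer: 57.27 minutes past 1:00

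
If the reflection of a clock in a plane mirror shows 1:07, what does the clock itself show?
Reflection across the vertical (12-6) axis maps a hand at angle A degrees to (360 - A) degrees, which sends a reading of T minutes past 12:00 to (720 - T) minutes past 12:00.
Mirror reads 1:07 = 67 minutes past 12:00.
Actual time: (720 - 67) mod 720 = 653 minutes = 10:53.

Final answer: 10:53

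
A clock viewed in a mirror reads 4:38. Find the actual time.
Reflection across the vertical (12-6) axis maps a hand at angle A degrees to (360 - A) degrees, which sends a reading of T minutes past 12:00 to (720 - T) minutes past 12:00.
Mirror reads 4:38 = 278 minutes past 12:00.
Actual time: (720 - 278) mod 720 = 442 minutes = 7:22.

Final answer: 7:22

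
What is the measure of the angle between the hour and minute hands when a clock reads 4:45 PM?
Hour hand position: 4 x 30 + 45 x 0.5 = 142.5 degrees
Minute hand position: 45 x 6 = 270 degrees
Difference: |142.5 - 270| = 127.5 degrees
The angle between the hands is 127.5 degrees

Final answer: 127.5 degrees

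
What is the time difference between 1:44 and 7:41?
From 1:44 to 7:41:
(7 x 60 + 41) - (1 x 60 + 44) = 461 - 104 = 357 minutes
= 5 hours and 57 minutes

Final answer: 5 hours and 57 minutes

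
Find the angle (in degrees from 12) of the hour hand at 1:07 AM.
The hour hand moves 30 degrees per hour and 0.5 degrees per minute.
At 1:07: (1) x 30 + 7 x 0.5 = 30 + 3.5 = 33.5 degrees

Final answer: 33.5 degrees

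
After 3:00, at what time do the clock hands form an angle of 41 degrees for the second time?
At t minutes past 3:00, the hour hand is at 30 x 3 + 0.5t degrees and the minute hand is at 6t degrees.
The smaller angle between them is 41 degrees when |30H - 5.5t| = 41 or |30H - 5.5t| = 319.
With H = 3, solve 30 x 3 - 5.5t = +/- target for each target:
  t = (30 x 3 - 41) / 5.5 = 8.91
  t = (30 x 3 + 41) / 5.5 = 23.82
  t = (30 x 3 - 319) / 5.5 = -41.64 (outside (0, 60))
  t = (30 x 3 + 319) / 5.5 = 74.36 (outside (0, 60))
Valid solutions in (0, 60): {8.91, 23.82} minutes.
The second occurrence is t = 23.82 minutes.
The hands form a 41-degree angle at 23.82 minutes past 3:00.

Final answer: 23.82 minutes past 3:00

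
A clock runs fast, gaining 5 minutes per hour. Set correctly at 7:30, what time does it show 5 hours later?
For every 60 true minutes, the faulty clock advances 60 + 5 = 65 minutes.
True elapsed: 5 hours = 300 minutes.
Faulty clock advances: 300 x 65/60 = 325 minutes (drift: 25 minutes ahead).
Shown time: 7:30 + 325 minutes = 12:55.

Final answer: 12:55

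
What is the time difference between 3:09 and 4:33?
From 3:09 to 4:33:
(4 x 60 + 33) - (3 x 60 + 9) = 273 - 189 = 84 minutes
= 1 hour and 24 minutes

Final answer: 1 hour and 24 minutes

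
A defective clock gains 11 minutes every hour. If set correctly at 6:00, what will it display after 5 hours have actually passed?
For every 60 true minutes, the faulty clock advances 60 + 11 = 71 minutes.
True elapsed: 5 hours = 300 minutes.
Faulty clock advances: 300 x 71/60 = 355 minutes (drift: 55 minutes ahead).
Shown time: 6:00 + 355 minutes = 11:55.

Final answer: 11:55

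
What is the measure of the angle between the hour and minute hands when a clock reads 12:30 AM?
Hour hand position: 0 x 30 + 30 x 0.5 = 15 degrees
Minute hand position: 30 x 6 = 180 degrees
Difference: |15 - 180| = 165 degrees
The angle between the hands is 165 degrees

Final answer: 165 degrees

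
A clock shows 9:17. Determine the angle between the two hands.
Hour hand position: 9 x 30 + 17 x 0.5 = 278.5 degrees
Minute hand position: 17 x 6 = 102 degrees
Difference: |278.5 - 102| = 176.5 degrees
The angle between the hands is 176.5 degrees

Final answer: 176.5 degrees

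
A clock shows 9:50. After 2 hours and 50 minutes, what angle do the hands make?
First find the time 2 hours and 50 minutes after 9:50.
Total minutes: 9 x 60 + 50 + 2 x 60 + 50 = 760.
760 mod 720 = 40 minutes = 12:40.
Now compute the angle at 12:40:
Hour hand: 0 x 30 + 40 x 0.5 = 20 degrees
Minute hand: 40 x 6 = 240 degrees
Difference: |20 - 240| = 220 degrees
Smaller angle: 360 - 220 = 140 degrees

Final answer: 140 degrees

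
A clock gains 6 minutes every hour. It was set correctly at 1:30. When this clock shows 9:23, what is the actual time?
For every 60 true minutes, the faulty clock advances 66 minutes, so 1 faulty-clock minute corresponds to 60/66 true minutes.
From 1:30 to 9:23 on the faulty dial is 473 minutes.
True elapsed: 473 x 60/66 = 430 minutes = 7 hours and 10 minutes.
True time: 1:30 + 7 hours and 10 minutes = 8:40.

Final answer: 8:40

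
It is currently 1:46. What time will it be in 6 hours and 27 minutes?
Starting time: 1:46
Adding 27 minutes to 46 minutes: 46 + 27 = 73 minutes = 1 hour and 13 minutes
Adding 6 hours: 1 + 6 + 1 (carry) = 8
Final time: 8:13

Final answer: 8:13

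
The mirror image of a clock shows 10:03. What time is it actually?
Reflection across the vertical (12-6) axis maps a hand at angle A degrees to (360 - A) degrees, which sends a reading of T minutes past 12:00 to (720 - T) minutes past 12:00.
Mirror reads 10:03 = 603 minutes past 12:00.
Actual time: (720 - 603) mod 720 = 117 minutes = 1:57.

Final answer: 1:57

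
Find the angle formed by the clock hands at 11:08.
Hour hand position: 11 x 30 + 8 x 0.5 = 334 degrees
Minute hand position: 8 x 6 = 48 degrees
Difference: |334 - 48| = 286 degrees
Since 286 > 180, the smaller angle is 360 - 286 = 74 degrees

Final answer: 74 degrees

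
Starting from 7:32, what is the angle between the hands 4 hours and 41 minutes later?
First find the time 4 hours and 41 minutes after 7:32.
Total minutes: 7 x 60 + 32 + 4 x 60 + 41 = 733.
733 mod 720 = 13 minutes = 12:13.
Now compute the angle at 12:13:
Hour hand: 0 x 30 + 13 x 0.5 = 6.5 degrees
Minute hand: 13 x 6 = 78 degrees
Difference: |6.5 - 78| = 71.5 degrees
The angle is 71.5 degrees

Final answer: 71.5 degrees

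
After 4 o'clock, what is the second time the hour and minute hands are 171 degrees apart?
At t minutes past 4:00, the hour hand is at 30 x 4 + 0.5t degrees and the minute hand is at 6t degrees.
The smaller angle between them is 171 degrees when |30H - 5.5t| = 171 or |30H - 5.5t| = 189.
With H = 4, solve 30 x 4 - 5.5t = +/- target for each target:
  t = (30 x 4 - 171) / 5.5 = -9.27 (outside (0, 60))
  t = (30 x 4 + 171) / 5.5 = 52.91
  t = (30 x 4 - 189) / 5.5 = -12.55 (outside (0, 60))
  t = (30 x 4 + 189) / 5.5 = 56.18
Valid solutions in (0, 60): {52.91, 56.18} minutes.
The second occurrence is t = 56.18 minutes.
The hands form a 171-degree angle at 56.18 minutes past 4:00.

Final answer: 56.18 minutes past 4:00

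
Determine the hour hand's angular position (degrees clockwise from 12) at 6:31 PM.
The hour hand moves 30 degrees per hour and 0.5 degrees per minute.
At 6:31: (6) x 30 + 31 x 0.5 = 180 + 15.5 = 195.5 degrees

Final answer: 195.5 degrees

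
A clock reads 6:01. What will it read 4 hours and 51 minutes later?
Starting time: 6:01
Adding 51 minutes to 1 minute: 1 + 51 = 52 minutes
Adding 4 hours: 6 + 4 = 10
Final time: 10:52

Final answer: 10:52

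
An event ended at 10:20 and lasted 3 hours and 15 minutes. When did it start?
Starting time: 10:20 = 620 total minutes past 12:00
Subtracting: 3 hours and 15 minutes = 195 minutes
620 - 195 = 425 minutes
= 7 hours and 5 minutes past 12:00 = 7:05

Final answer: 7:05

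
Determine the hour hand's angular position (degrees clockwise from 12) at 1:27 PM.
The hour hand moves 30 degrees per hour and 0.5 degrees per minute.
At 1:27: (1) x 30 + 27 x 0.5 = 30 + 13.5 = 43.5 degrees

Final answer: 43.5 degrees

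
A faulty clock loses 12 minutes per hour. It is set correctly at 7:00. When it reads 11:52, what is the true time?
For every 60 true minutes, the faulty clock advances 48 minutes, so 1 faulty-clock minute corresponds to 60/48 true minutes.
From 7:00 to 11:52 on the faulty dial is 292 minutes.
True elapsed: 292 x 60/48 = 365 minutes = 6 hours and 5 minutes.
True time: 7:00 + 6 hours and 5 minutes = 1:05.

Final answer: 1:05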